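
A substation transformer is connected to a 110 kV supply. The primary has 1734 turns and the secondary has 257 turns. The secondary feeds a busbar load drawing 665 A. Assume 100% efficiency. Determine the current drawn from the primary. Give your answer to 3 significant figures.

I_p ≈ 98.6 A

For an ideal transformer I_p N_p = I_s N_s, so I_p = 665 × 257/1734 = 98.6 A.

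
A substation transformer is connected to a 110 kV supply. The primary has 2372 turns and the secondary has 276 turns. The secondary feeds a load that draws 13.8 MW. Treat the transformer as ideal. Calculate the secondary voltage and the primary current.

V_s ≈ 12800 V, I_p ≈ 125 A

V_s = V_p × N_s/N_p = 110000 × 276/2372 = 12799 V.
I_s = P/V_s = 1.38×10^7/12799 = 1078.2 A.
I_p = I_s × N_s/N_p = 1078.2 × 276/2372 = 125 A.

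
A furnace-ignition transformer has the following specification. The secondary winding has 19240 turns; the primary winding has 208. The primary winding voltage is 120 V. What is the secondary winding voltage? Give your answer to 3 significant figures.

V_s ≈ 11100 V

V_s/V_p = N_s/N_p, so V_s = 120 × 19240/208 = 11100 V.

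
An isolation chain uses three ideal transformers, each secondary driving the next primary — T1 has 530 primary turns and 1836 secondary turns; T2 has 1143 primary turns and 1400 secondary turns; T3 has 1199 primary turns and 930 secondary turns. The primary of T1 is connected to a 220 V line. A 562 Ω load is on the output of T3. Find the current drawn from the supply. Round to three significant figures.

I_supply ≈ 4.24 A

Secondary of T1: V = 220.00 × 1836/530 = 762.11 V.
Secondary of T2: V = 762.11 × 1400/1143 = 933.47 V.
Secondary of T3: V = 933.47 × 930/1199 = 724.04 V.
I_load = 724.04/562 = 1.2883 A, so P_out = 724.04 × 1.2883 = 932.81 W.
All ideal ⇒ P_in = P_out, so I_supply = 932.81/220 = 4.24 A.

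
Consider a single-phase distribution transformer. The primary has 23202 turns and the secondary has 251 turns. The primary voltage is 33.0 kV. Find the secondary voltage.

V_s ≈ 357 V

V_s/V_p = N_s/N_p, so V_s = 33000 × 251/23202 = 357 V.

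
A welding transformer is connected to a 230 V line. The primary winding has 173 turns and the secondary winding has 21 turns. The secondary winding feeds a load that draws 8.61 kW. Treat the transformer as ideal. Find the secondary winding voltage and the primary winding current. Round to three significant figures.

V_s = V_p × N_s/N_p = 230 × 21/173 = 27.919 V.
I_s = P/V_s = 8610/27.919 = 308.39 A.
I_p = I_s × N_s/N_p = 308.39 × 21/173 = 37.4 A.

V_s ≈ 27.9 V, I_p ≈ 37.4 A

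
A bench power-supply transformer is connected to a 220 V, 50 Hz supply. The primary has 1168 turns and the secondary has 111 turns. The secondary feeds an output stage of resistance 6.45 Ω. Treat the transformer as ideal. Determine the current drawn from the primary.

I_p ≈ 0.308 A

V_s = V_p × N_s/N_p = 220 × 111/1168 = 20.908 V.
I_s = V_s/R = 20.908/6.45 = 3.2415 A.
For an ideal transformer I_p N_p = I_s N_s, so I_p = 3.2415 × 111/1168 = 0.308 A.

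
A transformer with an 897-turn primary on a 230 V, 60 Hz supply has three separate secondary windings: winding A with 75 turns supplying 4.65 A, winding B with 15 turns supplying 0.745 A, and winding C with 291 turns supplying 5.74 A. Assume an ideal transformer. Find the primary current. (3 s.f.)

I_p ≈ 2.26 A

V_A = 230 × 75/897 = 19.231 V; V_B = 230 × 15/897 = 3.8462 V; V_C = 230 × 291/897 = 74.615 V.
P_out = V_A I_A + V_B I_B + V_C I_C = 19.231×4.65 + 3.8462×0.745 + 74.615×5.74 = 89.423 + 2.8654 + 428.29 = 520.58 W.
Ideal ⇒ P_in = P_out, so I_p = P_out/V_p = 520.58/230 = 2.26 A.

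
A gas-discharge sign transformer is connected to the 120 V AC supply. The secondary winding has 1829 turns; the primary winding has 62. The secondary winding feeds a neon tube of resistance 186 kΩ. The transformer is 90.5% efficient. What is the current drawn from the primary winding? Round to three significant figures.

V_s = 120 × 1829/62 = 3540.0 V.
I_s = V_s/R = 3540.0/186000 = 0.019032 A.
P_out = V_s I_s = 3540.0 × 0.019032 = 67.374 W.
P_in = P_out/η = 67.374/0.905 = 74.447 W.
I_p = P_in/V_p = 74.447/120 = 0.620 A.

I_p ≈ 0.620 A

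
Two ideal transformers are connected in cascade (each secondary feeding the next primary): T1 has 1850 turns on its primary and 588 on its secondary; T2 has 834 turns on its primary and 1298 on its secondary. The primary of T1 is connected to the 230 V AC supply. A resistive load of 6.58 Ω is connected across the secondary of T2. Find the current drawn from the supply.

Secondary of T1: V = 230.00 × 588/1850 = 73.103 V.
Secondary of T2: V = 73.103 × 1298/834 = 113.77 V.
I_load = 113.77/6.58 = 17.291 A, so P_out = 113.77 × 17.291 = 1967.2 W.
All ideal ⇒ P_in = P_out, so I_supply = 1967.2/230 = 8.55 A.

I_supply ≈ 8.55 A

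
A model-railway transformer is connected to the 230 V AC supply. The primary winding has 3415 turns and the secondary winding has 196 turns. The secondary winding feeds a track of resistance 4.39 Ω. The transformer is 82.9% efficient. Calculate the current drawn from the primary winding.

V_s = 230 × 196/3415 = 13.201 V.
I_s = V_s/R = 13.201/4.39 = 3.0070 A.
P_out = V_s I_s = 13.201 × 3.0070 = 39.694 W.
P_in = P_out/η = 39.694/0.829 = 47.881 W.
I_p = P_in/V_p = 47.881/230 = 0.208 A.

I_p ≈ 0.208 A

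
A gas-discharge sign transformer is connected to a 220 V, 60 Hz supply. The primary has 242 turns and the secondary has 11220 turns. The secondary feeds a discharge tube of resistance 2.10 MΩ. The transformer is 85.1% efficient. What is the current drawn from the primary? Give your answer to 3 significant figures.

V_s = 220 × 11220/242 = 10200 V.
I_s = V_s/R = 10200/(2.10×10^6) = 0.0048571 A.
P_out = V_s I_s = 10200 × 0.0048571 = 49.543 W.
P_in = P_out/η = 49.543/0.851 = 58.217 W.
I_p = P_in/V_p = 58.217/220 = 0.265 A.

I_p ≈ 0.265 A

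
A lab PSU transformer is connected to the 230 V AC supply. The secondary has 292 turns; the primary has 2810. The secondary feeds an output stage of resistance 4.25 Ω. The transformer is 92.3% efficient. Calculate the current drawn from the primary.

V_s = 230 × 292/2810 = 23.900 V.
I_s = V_s/R = 23.900/4.25 = 5.6236 A.
P_out = V_s I_s = 23.900 × 5.6236 = 134.41 W.
P_in = P_out/η = 134.41/0.923 = 145.62 W.
I_p = P_in/V_p = 145.62/230 = 0.633 A.

I_p ≈ 0.633 A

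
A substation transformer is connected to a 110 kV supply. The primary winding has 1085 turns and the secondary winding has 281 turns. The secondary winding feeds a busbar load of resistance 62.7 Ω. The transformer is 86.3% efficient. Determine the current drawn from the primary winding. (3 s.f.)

I_p ≈ 136 A

V_s = 110000 × 281/1085 = 28488 V.
I_s = V_s/R = 28488/62.7 = 454.36 A.
P_out = V_s I_s = 28488 × 454.36 = 1.2944×10^7 W.
P_in = P_out/η = 1.2944×10^7/0.863 = 1.4999×10^7 W.
I_p = P_in/V_p = 1.4999×10^7/110000 = 136 A.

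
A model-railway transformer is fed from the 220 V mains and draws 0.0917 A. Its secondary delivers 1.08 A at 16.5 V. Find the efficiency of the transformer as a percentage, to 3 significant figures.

η ≈ 88.3%

P_in = 220 × 0.0917 = 20.1740 W.
P_out = 16.5 × 1.08 = 17.8200 W.
η = P_out/P_in = 17.8200/20.1740 = 0.883.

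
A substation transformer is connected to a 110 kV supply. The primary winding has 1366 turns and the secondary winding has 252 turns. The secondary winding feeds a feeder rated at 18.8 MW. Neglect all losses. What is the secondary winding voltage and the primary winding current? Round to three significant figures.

V_s = V_p × N_s/N_p = 110000 × 252/1366 = 20293 V.
I_s = P/V_s = 1.88×10^7/20293 = 926.44 A.
I_p = I_s × N_s/N_p = 926.44 × 252/1366 = 171 A.

V_s ≈ 20300 V, I_p ≈ 171 A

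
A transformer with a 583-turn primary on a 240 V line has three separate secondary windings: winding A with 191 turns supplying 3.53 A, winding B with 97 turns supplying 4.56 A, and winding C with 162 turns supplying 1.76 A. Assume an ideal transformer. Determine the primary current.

V_A = 240 × 191/583 = 78.628 V; V_B = 240 × 97/583 = 39.931 V; V_C = 240 × 162/583 = 66.690 V.
P_out = V_A I_A + V_B I_B + V_C I_C = 78.628×3.53 + 39.931×4.56 + 66.690×1.76 = 277.56 + 182.09 + 117.37 = 577.02 W.
Ideal ⇒ P_in = P_out, so I_p = P_out/V_p = 577.02/240 = 2.40 A.

I_p ≈ 2.40 A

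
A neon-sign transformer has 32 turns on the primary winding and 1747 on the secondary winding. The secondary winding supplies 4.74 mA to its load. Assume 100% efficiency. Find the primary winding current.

I_p ≈ 0.259 A

For an ideal transformer I_p/I_s = N_s/N_p, so I_p = 0.00474 × 1747/32 = 0.259 A.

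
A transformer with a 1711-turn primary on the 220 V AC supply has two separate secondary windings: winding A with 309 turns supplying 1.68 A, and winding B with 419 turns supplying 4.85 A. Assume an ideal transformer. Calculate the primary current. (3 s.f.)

I_p ≈ 1.49 A

V_A = 220 × 309/1711 = 39.731 V; V_B = 220 × 419/1711 = 53.875 V.
P_out = V_A I_A + V_B I_B = 39.731×1.68 + 53.875×4.85 = 66.748 + 261.29 = 328.04 W.
Ideal ⇒ P_in = P_out, so I_p = P_out/V_p = 328.04/220 = 1.49 A.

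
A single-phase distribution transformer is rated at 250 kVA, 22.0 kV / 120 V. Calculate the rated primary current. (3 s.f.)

I_p = S/V_p = 250000/22000 = 11.4 A.

I_p ≈ 11.4 A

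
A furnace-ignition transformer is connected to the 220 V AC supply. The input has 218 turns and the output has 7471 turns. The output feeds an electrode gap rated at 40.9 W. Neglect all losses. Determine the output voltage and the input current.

V_out ≈ 7540 V, I_in ≈ 0.186 A

V_out = V_in × N_out/N_in = 220 × 7471/218 = 7539.5 V.
I_out = P/V_out = 40.9/7539.5 = 0.0054247 A.
I_in = I_out × N_out/N_in = 0.0054247 × 7471/218 = 0.186 A.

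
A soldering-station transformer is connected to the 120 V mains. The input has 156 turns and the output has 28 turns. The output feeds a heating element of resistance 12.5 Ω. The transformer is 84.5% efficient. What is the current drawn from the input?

I_in ≈ 0.366 A

V_out = 120 × 28/156 = 21.538 V.
I_out = V_out/R = 21.538/12.5 = 1.7231 A.
P_out = V_out I_out = 21.538 × 1.7231 = 37.112 W.
P_in = P_out/η = 37.112/0.845 = 43.920 W.
I_in = P_in/V_in = 43.920/120 = 0.366 A.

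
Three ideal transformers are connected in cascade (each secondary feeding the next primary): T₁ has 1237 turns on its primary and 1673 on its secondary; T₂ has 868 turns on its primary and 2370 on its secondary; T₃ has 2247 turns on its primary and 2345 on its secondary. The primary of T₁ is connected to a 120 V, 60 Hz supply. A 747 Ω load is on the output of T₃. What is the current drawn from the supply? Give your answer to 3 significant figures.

After T₁: V = 120.00 × 1673/1237 = 162.30 V.
After T₂: V = 162.30 × 2370/868 = 443.14 V.
After T₃: V = 443.14 × 2345/2247 = 462.46 V.
I_load = 462.46/747 = 0.61909 A, so P_out = 462.46 × 0.61909 = 286.31 W.
All ideal ⇒ P_in = P_out, so I_supply = 286.31/120 = 2.39 A.

I_supply ≈ 2.39 A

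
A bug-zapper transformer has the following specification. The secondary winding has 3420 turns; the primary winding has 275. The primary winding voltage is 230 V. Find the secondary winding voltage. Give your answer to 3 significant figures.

V_s ≈ 2860 V

V_s/V_p = N_s/N_p, so V_s = 230 × 3420/275 = 2860 V.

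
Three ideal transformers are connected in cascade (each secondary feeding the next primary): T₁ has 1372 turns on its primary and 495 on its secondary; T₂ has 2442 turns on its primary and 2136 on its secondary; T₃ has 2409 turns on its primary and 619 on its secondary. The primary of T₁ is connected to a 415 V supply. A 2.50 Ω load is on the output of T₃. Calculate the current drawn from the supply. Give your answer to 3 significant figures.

I_supply ≈ 1.09 A

Secondary of T₁: V = 415.00 × 495/1372 = 149.73 V.
Secondary of T₂: V = 149.73 × 2136/2442 = 130.96 V.
Secondary of T₃: V = 130.96 × 619/2409 = 33.652 V.
I_load = 33.652/2.50 = 13.461 A, so P_out = 33.652 × 13.461 = 452.98 W.
All ideal ⇒ P_in = P_out, so I_supply = 452.98/415 = 1.09 A.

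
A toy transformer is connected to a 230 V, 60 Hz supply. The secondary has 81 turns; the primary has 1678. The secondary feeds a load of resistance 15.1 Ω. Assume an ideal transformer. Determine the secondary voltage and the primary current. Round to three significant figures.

V_s = V_p × N_s/N_p = 230 × 81/1678 = 11.103 V.
I_s = V_s/R = 11.103/15.1 = 0.73527 A.
I_p = I_s × N_s/N_p = 0.73527 × 81/1678 = 0.0355 A.

V_s ≈ 11.1 V, I_p ≈ 0.0355 A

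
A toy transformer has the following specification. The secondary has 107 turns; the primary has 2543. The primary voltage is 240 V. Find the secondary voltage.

V_s/V_p = N_s/N_p, so V_s = 240 × 107/2543 = 10.1 V.

V_s ≈ 10.1 V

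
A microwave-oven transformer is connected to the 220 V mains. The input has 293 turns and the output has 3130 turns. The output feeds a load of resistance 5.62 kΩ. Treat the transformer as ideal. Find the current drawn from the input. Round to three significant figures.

I_in ≈ 4.47 A

V_out = V_in × N_out/N_in = 220 × 3130/293 = 2350.2 V.
I_out = V_out/R = 2350.2/5620 = 0.41818 A.
For an ideal transformer I_in N_in = I_out N_out, so I_in = 0.41818 × 3130/293 = 4.47 A.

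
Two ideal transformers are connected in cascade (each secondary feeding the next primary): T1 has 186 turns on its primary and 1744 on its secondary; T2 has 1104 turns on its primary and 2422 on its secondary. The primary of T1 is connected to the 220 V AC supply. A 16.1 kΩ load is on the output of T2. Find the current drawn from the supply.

Secondary of T1: V = 220.00 × 1744/186 = 2062.8 V.
Secondary of T2: V = 2062.8 × 2422/1104 = 4525.4 V.
I_load = 4525.4/16100 = 0.28108 A, so P_out = 4525.4 × 0.28108 = 1272.0 W.
All ideal ⇒ P_in = P_out, so I_supply = 1272.0/220 = 5.78 A.

I_supply ≈ 5.78 A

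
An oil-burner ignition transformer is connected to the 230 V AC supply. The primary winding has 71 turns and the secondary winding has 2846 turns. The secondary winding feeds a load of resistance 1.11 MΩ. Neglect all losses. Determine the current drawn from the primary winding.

V_s = V_p × N_s/N_p = 230 × 2846/71 = 9219.4 V.
I_s = V_s/R = 9219.4/(1.11×10^6) = 0.0083058 A.
For an ideal transformer I_p N_p = I_s N_s, so I_p = 0.0083058 × 2846/71 = 0.333 A.

I_p ≈ 0.333 A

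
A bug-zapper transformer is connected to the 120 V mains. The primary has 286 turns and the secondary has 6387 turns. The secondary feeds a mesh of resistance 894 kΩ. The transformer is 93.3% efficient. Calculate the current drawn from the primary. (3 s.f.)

I_p ≈ 0.0718 A

V_s = 120 × 6387/286 = 2679.9 V.
I_s = V_s/R = 2679.9/894000 = 0.0029976 A.
P_out = V_s I_s = 2679.9 × 0.0029976 = 8.0332 W.
P_in = P_out/η = 8.0332/0.933 = 8.6100 W.
I_p = P_in/V_p = 8.6100/120 = 0.0718 A.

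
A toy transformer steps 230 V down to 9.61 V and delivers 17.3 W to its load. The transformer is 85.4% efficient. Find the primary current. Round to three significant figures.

I_p ≈ 0.0881 A

P_in = P_out/η = 17.3/0.854 = 20.258 W.
I_p = P_in/V_p = 20.258/230 = 0.0881 A.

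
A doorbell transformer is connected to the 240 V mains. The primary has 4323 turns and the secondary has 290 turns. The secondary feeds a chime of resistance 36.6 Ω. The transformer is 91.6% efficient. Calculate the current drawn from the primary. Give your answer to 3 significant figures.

I_p ≈ 0.0322 A

V_s = 240 × 290/4323 = 16.100 V.
I_s = V_s/R = 16.100/36.6 = 0.43989 A.
P_out = V_s I_s = 16.100 × 0.43989 = 7.0822 W.
P_in = P_out/η = 7.0822/0.916 = 7.7316 W.
I_p = P_in/V_p = 7.7316/240 = 0.0322 A.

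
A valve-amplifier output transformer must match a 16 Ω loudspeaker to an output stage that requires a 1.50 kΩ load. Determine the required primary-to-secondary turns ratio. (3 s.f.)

N_p/N_s ≈ 9.68

Z_p/Z_s = (N_p/N_s)², so N_p/N_s = √(1500/16) = √93.8 = 9.68.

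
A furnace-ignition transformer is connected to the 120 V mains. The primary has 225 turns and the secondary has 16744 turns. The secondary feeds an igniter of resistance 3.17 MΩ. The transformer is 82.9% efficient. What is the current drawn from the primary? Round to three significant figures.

I_p ≈ 0.253 A

V_s = 120 × 16744/225 = 8930.1 V.
I_s = V_s/R = 8930.1/(3.17×10^6) = 0.0028171 A.
P_out = V_s I_s = 8930.1 × 0.0028171 = 25.157 W.
P_in = P_out/η = 25.157/0.829 = 30.346 W.
I_p = P_in/V_p = 30.346/120 = 0.253 A.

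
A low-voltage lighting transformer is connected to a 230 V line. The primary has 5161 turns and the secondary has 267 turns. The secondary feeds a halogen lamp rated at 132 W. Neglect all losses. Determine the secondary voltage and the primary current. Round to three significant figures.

V_s ≈ 11.9 V, I_p ≈ 0.574 A

V_s = V_p × N_s/N_p = 230 × 267/5161 = 11.899 V.
I_s = P/V_s = 132/11.899 = 11.094 A.
I_p = I_s × N_s/N_p = 11.094 × 267/5161 = 0.574 A.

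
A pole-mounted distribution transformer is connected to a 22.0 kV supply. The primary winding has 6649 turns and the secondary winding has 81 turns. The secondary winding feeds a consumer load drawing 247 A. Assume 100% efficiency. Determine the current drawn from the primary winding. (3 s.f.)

For an ideal transformer I_p N_p = I_s N_s, so I_p = 247 × 81/6649 = 3.01 A.

I_p ≈ 3.01 A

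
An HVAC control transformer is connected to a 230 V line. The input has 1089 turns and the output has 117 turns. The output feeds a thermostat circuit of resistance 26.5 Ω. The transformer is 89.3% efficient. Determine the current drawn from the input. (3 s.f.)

V_out = 230 × 117/1089 = 24.711 V.
I_out = V_out/R = 24.711/26.5 = 0.93248 A.
P_out = V_out I_out = 24.711 × 0.93248 = 23.042 W.
P_in = P_out/η = 23.042/0.893 = 25.803 W.
I_in = P_in/V_in = 25.803/230 = 0.112 A.

I_in ≈ 0.112 A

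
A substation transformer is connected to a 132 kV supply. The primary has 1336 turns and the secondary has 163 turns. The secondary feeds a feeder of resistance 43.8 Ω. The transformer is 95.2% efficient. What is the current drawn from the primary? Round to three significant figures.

V_s = 132000 × 163/1336 = 16105 V.
I_s = V_s/R = 16105/43.8 = 367.69 A.
P_out = V_s I_s = 16105 × 367.69 = 5.9216×10^6 W.
P_in = P_out/η = 5.9216×10^6/0.952 = 6.2201×10^6 W.
I_p = P_in/V_p = 6.2201×10^6/132000 = 47.1 A.

I_p ≈ 47.1 A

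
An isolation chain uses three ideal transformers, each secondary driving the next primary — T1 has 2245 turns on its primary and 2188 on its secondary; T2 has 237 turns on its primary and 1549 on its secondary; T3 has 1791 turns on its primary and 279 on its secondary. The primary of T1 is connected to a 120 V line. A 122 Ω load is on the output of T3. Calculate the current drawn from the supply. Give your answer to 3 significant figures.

I_supply ≈ 0.969 A

After T1: V = 120.00 × 2188/2245 = 116.95 V.
After T2: V = 116.95 × 1549/237 = 764.39 V.
After T3: V = 764.39 × 279/1791 = 119.08 V.
I_load = 119.08/122 = 0.97603 A, so P_out = 119.08 × 0.97603 = 116.22 W.
All ideal ⇒ P_in = P_out, so I_supply = 116.22/120 = 0.969 A.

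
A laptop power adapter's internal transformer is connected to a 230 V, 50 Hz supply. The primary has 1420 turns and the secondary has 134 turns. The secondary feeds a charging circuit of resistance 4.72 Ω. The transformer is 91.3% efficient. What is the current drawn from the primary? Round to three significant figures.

I_p ≈ 0.475 A

V_s = 230 × 134/1420 = 21.704 V.
I_s = V_s/R = 21.704/4.72 = 4.5984 A.
P_out = V_s I_s = 21.704 × 4.5984 = 99.804 W.
P_in = P_out/η = 99.804/0.913 = 109.31 W.
I_p = P_in/V_p = 109.31/230 = 0.475 A.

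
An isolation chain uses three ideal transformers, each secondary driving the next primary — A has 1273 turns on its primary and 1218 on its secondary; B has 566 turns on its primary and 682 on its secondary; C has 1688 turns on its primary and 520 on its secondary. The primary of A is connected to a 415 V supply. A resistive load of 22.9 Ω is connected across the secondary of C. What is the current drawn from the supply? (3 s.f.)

After A: V = 415.00 × 1218/1273 = 397.07 V.
After B: V = 397.07 × 682/566 = 478.45 V.
After C: V = 478.45 × 520/1688 = 147.39 V.
I_load = 147.39/22.9 = 6.4362 A, so P_out = 147.39 × 6.4362 = 948.63 W.
All ideal ⇒ P_in = P_out, so I_supply = 948.63/415 = 2.29 A.

I_supply ≈ 2.29 A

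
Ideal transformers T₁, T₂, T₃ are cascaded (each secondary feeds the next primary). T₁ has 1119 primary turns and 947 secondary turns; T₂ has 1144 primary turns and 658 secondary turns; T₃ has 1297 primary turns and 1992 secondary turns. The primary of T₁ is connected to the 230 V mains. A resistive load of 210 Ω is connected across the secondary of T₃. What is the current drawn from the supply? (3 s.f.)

After T₁: V = 230.00 × 947/1119 = 194.65 V.
After T₂: V = 194.65 × 658/1144 = 111.96 V.
After T₃: V = 111.96 × 1992/1297 = 171.95 V.
I_load = 171.95/210 = 0.81880 A, so P_out = 171.95 × 0.81880 = 140.79 W.
All ideal ⇒ P_in = P_out, so I_supply = 140.79/230 = 0.612 A.

I_supply ≈ 0.612 A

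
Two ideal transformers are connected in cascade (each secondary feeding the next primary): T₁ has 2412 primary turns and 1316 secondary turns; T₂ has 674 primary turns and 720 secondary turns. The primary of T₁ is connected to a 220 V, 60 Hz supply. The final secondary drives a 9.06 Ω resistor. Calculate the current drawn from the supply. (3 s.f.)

Secondary of T₁: V = 220.00 × 1316/2412 = 120.03 V.
Secondary of T₂: V = 120.03 × 720/674 = 128.23 V.
I_load = 128.23/9.06 = 14.153 A, so P_out = 128.23 × 14.153 = 1814.8 W.
All ideal ⇒ P_in = P_out, so I_supply = 1814.8/220 = 8.25 A.

I_supply ≈ 8.25 A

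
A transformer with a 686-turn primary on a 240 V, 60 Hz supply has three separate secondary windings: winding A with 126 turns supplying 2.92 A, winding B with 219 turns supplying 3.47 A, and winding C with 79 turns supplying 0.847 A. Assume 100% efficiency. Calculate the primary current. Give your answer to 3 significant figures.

V_A = 240 × 126/686 = 44.082 V; V_B = 240 × 219/686 = 76.618 V; V_C = 240 × 79/686 = 27.638 V.
P_out = V_A I_A + V_B I_B + V_C I_C = 44.082×2.92 + 76.618×3.47 + 27.638×0.847 = 128.72 + 265.86 + 23.410 = 417.99 W.
Ideal ⇒ P_in = P_out, so I_p = P_out/V_p = 417.99/240 = 1.74 A.

I_p ≈ 1.74 A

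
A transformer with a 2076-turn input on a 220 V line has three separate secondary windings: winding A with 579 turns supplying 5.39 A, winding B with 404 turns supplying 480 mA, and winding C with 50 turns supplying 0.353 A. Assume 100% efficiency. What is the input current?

V_A = 220 × 579/2076 = 61.358 V; V_B = 220 × 404/2076 = 42.813 V; V_C = 220 × 50/2076 = 5.2987 V.
P_out = V_A I_A + V_B I_B + V_C I_C = 61.358×5.39 + 42.813×0.480 + 5.2987×0.353 = 330.72 + 20.550 + 1.8704 = 353.14 W.
Ideal ⇒ P_in = P_out, so I_in = P_out/V_in = 353.14/220 = 1.61 A.

I_in ≈ 1.61 A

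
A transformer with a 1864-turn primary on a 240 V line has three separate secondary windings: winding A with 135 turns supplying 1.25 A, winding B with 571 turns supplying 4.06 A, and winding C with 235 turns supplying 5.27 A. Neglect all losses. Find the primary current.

I_p ≈ 2.00 A

V_A = 240 × 135/1864 = 17.382 V; V_B = 240 × 571/1864 = 73.519 V; V_C = 240 × 235/1864 = 30.258 V.
P_out = V_A I_A + V_B I_B + V_C I_C = 17.382×1.25 + 73.519×4.06 + 30.258×5.27 = 21.727 + 298.49 + 159.46 = 479.67 W.
Ideal ⇒ P_in = P_out, so I_p = P_out/V_p = 479.67/240 = 2.00 A.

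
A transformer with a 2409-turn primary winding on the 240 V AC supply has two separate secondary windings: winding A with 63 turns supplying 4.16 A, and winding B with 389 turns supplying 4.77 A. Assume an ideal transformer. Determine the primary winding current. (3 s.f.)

V_A = 240 × 63/2409 = 6.2765 V; V_B = 240 × 389/2409 = 38.755 V.
P_out = V_A I_A + V_B I_B = 6.2765×4.16 + 38.755×4.77 = 26.110 + 184.86 = 210.97 W.
Ideal ⇒ P_in = P_out, so I_p = P_out/V_p = 210.97/240 = 0.879 A.

I_p ≈ 0.879 A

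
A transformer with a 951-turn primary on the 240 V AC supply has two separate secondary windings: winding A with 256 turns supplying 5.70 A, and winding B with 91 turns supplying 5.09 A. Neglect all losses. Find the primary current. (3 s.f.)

V_A = 240 × 256/951 = 64.606 V; V_B = 240 × 91/951 = 22.965 V.
P_out = V_A I_A + V_B I_B = 64.606×5.70 + 22.965×5.09 = 368.25 + 116.89 = 485.15 W.
Ideal ⇒ P_in = P_out, so I_p = P_out/V_p = 485.15/240 = 2.02 A.

I_p ≈ 2.02 A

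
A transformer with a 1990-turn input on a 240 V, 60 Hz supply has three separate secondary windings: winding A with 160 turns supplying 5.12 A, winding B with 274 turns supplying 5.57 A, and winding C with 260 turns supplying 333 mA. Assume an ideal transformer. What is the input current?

I_in ≈ 1.22 A

V_A = 240 × 160/1990 = 19.296 V; V_B = 240 × 274/1990 = 33.045 V; V_C = 240 × 260/1990 = 31.357 V.
P_out = V_A I_A + V_B I_B + V_C I_C = 19.296×5.12 + 33.045×5.57 + 31.357×0.333 = 98.798 + 184.06 + 10.442 = 293.30 W.
Ideal ⇒ P_in = P_out, so I_in = P_out/V_in = 293.30/240 = 1.22 A.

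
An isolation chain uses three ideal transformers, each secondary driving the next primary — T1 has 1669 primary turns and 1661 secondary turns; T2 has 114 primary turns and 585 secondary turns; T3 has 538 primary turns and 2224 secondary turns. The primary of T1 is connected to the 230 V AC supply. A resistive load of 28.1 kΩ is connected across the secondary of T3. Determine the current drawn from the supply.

Secondary of T1: V = 230.00 × 1661/1669 = 228.90 V.
Secondary of T2: V = 228.90 × 585/114 = 1174.6 V.
Secondary of T3: V = 1174.6 × 2224/538 = 4855.6 V.
I_load = 4855.6/28100 = 0.17280 A, so P_out = 4855.6 × 0.17280 = 839.04 W.
All ideal ⇒ P_in = P_out, so I_supply = 839.04/230 = 3.65 A.

I_supply ≈ 3.65 A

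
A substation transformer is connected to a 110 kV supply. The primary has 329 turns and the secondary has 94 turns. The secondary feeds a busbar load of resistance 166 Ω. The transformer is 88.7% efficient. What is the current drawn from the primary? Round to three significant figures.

I_p ≈ 61.0 A

V_s = 110000 × 94/329 = 31429 V.
I_s = V_s/R = 31429/166 = 189.33 A.
P_out = V_s I_s = 31429 × 189.33 = 5.9503×10^6 W.
P_in = P_out/η = 5.9503×10^6/0.887 = 6.7084×10^6 W.
I_p = P_in/V_p = 6.7084×10^6/110000 = 61.0 A.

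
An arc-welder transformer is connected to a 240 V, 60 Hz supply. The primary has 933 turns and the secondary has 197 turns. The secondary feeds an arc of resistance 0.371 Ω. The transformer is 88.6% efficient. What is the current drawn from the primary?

I_p ≈ 32.6 A

V_s = 240 × 197/933 = 50.675 V.
I_s = V_s/R = 50.675/0.371 = 136.59 A.
P_out = V_s I_s = 50.675 × 136.59 = 6921.8 W.
P_in = P_out/η = 6921.8/0.886 = 7812.4 W.
I_p = P_in/V_p = 7812.4/240 = 32.6 A.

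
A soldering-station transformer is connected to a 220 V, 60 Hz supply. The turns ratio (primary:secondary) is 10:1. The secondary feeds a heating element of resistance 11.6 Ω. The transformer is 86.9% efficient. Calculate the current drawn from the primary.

I_p ≈ 0.218 A

V_s = 220 × 1/10 = 22.000 V.
I_s = V_s/R = 22.000/11.6 = 1.8966 A.
P_out = V_s I_s = 22.000 × 1.8966 = 41.724 W.
P_in = P_out/η = 41.724/0.869 = 48.014 W.
I_p = P_in/V_p = 48.014/220 = 0.218 A.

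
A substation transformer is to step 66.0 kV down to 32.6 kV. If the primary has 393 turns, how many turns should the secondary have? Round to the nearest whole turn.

N_s/N_p = V_s/V_p, so N_s = 393 × 32600/66000 = 194.1 ≈ 194 turns.

N_s = 194 turns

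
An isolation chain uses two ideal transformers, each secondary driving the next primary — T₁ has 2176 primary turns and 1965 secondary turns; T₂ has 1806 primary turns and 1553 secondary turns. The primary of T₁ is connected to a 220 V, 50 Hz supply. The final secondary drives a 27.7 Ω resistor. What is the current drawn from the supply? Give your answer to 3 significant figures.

I_supply ≈ 4.79 A

Secondary of T₁: V = 220.00 × 1965/2176 = 198.67 V.
Secondary of T₂: V = 198.67 × 1553/1806 = 170.84 V.
I_load = 170.84/27.7 = 6.1674 A, so P_out = 170.84 × 6.1674 = 1053.6 W.
All ideal ⇒ P_in = P_out, so I_supply = 1053.6/220 = 4.79 A.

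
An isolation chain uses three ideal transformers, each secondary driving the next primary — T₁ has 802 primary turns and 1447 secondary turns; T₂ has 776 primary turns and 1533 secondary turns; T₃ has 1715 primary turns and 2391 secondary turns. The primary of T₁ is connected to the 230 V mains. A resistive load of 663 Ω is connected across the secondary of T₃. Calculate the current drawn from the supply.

I_supply ≈ 8.57 A

Secondary of T₁: V = 230.00 × 1447/802 = 414.98 V.
Secondary of T₂: V = 414.98 × 1533/776 = 819.79 V.
Secondary of T₃: V = 819.79 × 2391/1715 = 1142.9 V.
I_load = 1142.9/663 = 1.7239 A, so P_out = 1142.9 × 1.7239 = 1970.3 W.
All ideal ⇒ P_in = P_out, so I_supply = 1970.3/230 = 8.57 A.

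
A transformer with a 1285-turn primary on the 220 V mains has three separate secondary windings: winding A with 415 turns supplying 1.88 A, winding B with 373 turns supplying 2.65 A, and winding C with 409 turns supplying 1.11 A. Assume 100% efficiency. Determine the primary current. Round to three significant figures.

V_A = 220 × 415/1285 = 71.051 V; V_B = 220 × 373/1285 = 63.860 V; V_C = 220 × 409/1285 = 70.023 V.
P_out = V_A I_A + V_B I_B + V_C I_C = 71.051×1.88 + 63.860×2.65 + 70.023×1.11 = 133.58 + 169.23 + 77.726 = 380.53 W.
Ideal ⇒ P_in = P_out, so I_p = P_out/V_p = 380.53/220 = 1.73 A.

I_p ≈ 1.73 A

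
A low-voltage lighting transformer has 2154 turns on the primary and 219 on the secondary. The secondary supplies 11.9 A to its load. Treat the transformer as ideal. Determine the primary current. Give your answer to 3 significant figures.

For an ideal transformer I_p/I_s = N_s/N_p, so I_p = 11.9 × 219/2154 = 1.21 A.

I_p ≈ 1.21 A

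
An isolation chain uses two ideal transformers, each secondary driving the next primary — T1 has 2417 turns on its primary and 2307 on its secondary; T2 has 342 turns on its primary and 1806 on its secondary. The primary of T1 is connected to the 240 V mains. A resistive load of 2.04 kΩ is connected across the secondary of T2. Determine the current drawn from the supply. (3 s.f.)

I_supply ≈ 2.99 A

After T1: V = 240.00 × 2307/2417 = 229.08 V.
After T2: V = 229.08 × 1806/342 = 1209.7 V.
I_load = 1209.7/2040 = 0.59298 A, so P_out = 1209.7 × 0.59298 = 717.33 W.
All ideal ⇒ P_in = P_out, so I_supply = 717.33/240 = 2.99 A.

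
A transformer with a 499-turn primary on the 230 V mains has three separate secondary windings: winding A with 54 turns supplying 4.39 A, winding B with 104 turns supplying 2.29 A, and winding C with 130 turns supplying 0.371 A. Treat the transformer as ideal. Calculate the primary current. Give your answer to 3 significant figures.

I_p ≈ 1.05 A

V_A = 230 × 54/499 = 24.890 V; V_B = 230 × 104/499 = 47.936 V; V_C = 230 × 130/499 = 59.920 V.
P_out = V_A I_A + V_B I_B + V_C I_C = 24.890×4.39 + 47.936×2.29 + 59.920×0.371 = 109.27 + 109.77 + 22.230 = 241.27 W.
Ideal ⇒ P_in = P_out, so I_p = P_out/V_p = 241.27/230 = 1.05 A.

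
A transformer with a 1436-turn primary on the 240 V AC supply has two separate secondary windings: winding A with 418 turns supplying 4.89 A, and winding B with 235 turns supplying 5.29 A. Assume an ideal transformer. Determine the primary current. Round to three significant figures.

V_A = 240 × 418/1436 = 69.861 V; V_B = 240 × 235/1436 = 39.276 V.
P_out = V_A I_A + V_B I_B = 69.861×4.89 + 39.276×5.29 = 341.62 + 207.77 = 549.39 W.
Ideal ⇒ P_in = P_out, so I_p = P_out/V_p = 549.39/240 = 2.29 A.

I_p ≈ 2.29 A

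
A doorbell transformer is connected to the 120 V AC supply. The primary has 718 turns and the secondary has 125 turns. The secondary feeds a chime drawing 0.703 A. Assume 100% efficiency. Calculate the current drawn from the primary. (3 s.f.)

For an ideal transformer I_p N_p = I_s N_s, so I_p = 0.703 × 125/718 = 0.122 A.

I_p ≈ 0.122 A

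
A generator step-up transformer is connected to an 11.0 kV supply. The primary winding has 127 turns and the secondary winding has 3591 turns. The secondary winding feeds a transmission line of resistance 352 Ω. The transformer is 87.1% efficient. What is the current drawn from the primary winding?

V_s = 11000 × 3591/127 = 311030 V.
I_s = V_s/R = 311030/352 = 883.61 A.
P_out = V_s I_s = 311030 × 883.61 = 2.7483×10^8 W.
P_in = P_out/η = 2.7483×10^8/0.871 = 3.1554×10^8 W.
I_p = P_in/V_p = 3.1554×10^8/11000 = 28700 A.

I_p ≈ 28700 A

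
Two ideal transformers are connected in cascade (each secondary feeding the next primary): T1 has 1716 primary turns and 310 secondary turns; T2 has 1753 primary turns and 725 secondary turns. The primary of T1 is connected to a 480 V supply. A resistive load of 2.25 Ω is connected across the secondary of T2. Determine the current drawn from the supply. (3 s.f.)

After T1: V = 480.00 × 310/1716 = 86.713 V.
After T2: V = 86.713 × 725/1753 = 35.863 V.
I_load = 35.863/2.25 = 15.939 A, so P_out = 35.863 × 15.939 = 571.61 W.
All ideal ⇒ P_in = P_out, so I_supply = 571.61/480 = 1.19 A.

I_supply ≈ 1.19 A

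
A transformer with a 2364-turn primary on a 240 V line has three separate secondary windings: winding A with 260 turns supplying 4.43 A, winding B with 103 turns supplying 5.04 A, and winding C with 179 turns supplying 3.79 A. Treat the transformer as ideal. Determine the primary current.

I_p ≈ 0.994 A

V_A = 240 × 260/2364 = 26.396 V; V_B = 240 × 103/2364 = 10.457 V; V_C = 240 × 179/2364 = 18.173 V.
P_out = V_A I_A + V_B I_B + V_C I_C = 26.396×4.43 + 10.457×5.04 + 18.173×3.79 = 116.93 + 52.703 + 68.874 = 238.51 W.
Ideal ⇒ P_in = P_out, so I_p = P_out/V_p = 238.51/240 = 0.994 A.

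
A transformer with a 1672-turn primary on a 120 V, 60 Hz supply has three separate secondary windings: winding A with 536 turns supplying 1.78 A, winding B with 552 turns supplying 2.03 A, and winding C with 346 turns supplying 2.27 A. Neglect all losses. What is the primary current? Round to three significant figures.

V_A = 120 × 536/1672 = 38.469 V; V_B = 120 × 552/1672 = 39.617 V; V_C = 120 × 346/1672 = 24.833 V.
P_out = V_A I_A + V_B I_B + V_C I_C = 38.469×1.78 + 39.617×2.03 + 24.833×2.27 = 68.475 + 80.423 + 56.370 = 205.27 W.
Ideal ⇒ P_in = P_out, so I_p = P_out/V_p = 205.27/120 = 1.71 A.

I_p ≈ 1.71 A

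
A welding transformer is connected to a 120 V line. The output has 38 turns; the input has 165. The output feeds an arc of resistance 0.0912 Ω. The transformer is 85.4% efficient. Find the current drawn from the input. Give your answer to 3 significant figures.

I_in ≈ 81.7 A

V_out = 120 × 38/165 = 27.636 V.
I_out = V_out/R = 27.636/0.0912 = 303.03 A.
P_out = V_out I_out = 27.636 × 303.03 = 8374.7 W.
P_in = P_out/η = 8374.7/0.854 = 9806.4 W.
I_in = P_in/V_in = 9806.4/120 = 81.7 A.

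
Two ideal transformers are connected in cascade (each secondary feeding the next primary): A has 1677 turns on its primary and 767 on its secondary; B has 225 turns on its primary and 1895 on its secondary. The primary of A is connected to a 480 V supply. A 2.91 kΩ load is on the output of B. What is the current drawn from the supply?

Secondary of A: V = 480.00 × 767/1677 = 219.53 V.
Secondary of B: V = 219.53 × 1895/225 = 1849.0 V.
I_load = 1849.0/2910 = 0.63539 A, so P_out = 1849.0 × 0.63539 = 1174.8 W.
All ideal ⇒ P_in = P_out, so I_supply = 1174.8/480 = 2.45 A.

I_supply ≈ 2.45 A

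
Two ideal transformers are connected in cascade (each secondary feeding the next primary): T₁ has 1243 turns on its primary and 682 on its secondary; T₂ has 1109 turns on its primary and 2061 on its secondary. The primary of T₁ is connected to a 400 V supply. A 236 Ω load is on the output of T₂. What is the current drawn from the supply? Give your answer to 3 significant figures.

After T₁: V = 400.00 × 682/1243 = 219.47 V.
After T₂: V = 219.47 × 2061/1109 = 407.87 V.
I_load = 407.87/236 = 1.7283 A, so P_out = 407.87 × 1.7283 = 704.90 W.
All ideal ⇒ P_in = P_out, so I_supply = 704.90/400 = 1.76 A.

I_supply ≈ 1.76 A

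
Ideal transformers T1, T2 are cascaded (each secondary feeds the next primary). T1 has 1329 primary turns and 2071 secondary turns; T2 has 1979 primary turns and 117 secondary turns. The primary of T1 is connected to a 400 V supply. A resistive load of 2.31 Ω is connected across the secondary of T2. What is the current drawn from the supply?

I_supply ≈ 1.47 A

After T1: V = 400.00 × 2071/1329 = 623.33 V.
After T2: V = 623.33 × 117/1979 = 36.852 V.
I_load = 36.852/2.31 = 15.953 A, so P_out = 36.852 × 15.953 = 587.89 W.
All ideal ⇒ P_in = P_out, so I_supply = 587.89/400 = 1.47 A.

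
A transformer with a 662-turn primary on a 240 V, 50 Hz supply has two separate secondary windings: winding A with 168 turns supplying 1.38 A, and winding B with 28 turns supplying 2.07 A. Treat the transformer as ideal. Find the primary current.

I_p ≈ 0.438 A

V_A = 240 × 168/662 = 60.906 V; V_B = 240 × 28/662 = 10.151 V.
P_out = V_A I_A + V_B I_B = 60.906×1.38 + 10.151×2.07 = 84.051 + 21.013 = 105.06 W.
Ideal ⇒ P_in = P_out, so I_p = P_out/V_p = 105.06/240 = 0.438 A.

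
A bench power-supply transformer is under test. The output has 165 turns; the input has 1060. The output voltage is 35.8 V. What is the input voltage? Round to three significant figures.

V_in/V_out = N_in/N_out, so V_in = 35.8 × 1060/165 = 230 V.

V_in ≈ 230 V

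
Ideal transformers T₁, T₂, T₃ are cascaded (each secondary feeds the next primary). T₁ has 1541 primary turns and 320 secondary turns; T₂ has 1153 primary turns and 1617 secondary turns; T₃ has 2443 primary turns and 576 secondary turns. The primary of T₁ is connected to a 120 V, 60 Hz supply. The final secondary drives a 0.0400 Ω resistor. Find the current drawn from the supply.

After T₁: V = 120.00 × 320/1541 = 24.919 V.
After T₂: V = 24.919 × 1617/1153 = 34.947 V.
After T₃: V = 34.947 × 576/2443 = 8.2396 V.
I_load = 8.2396/0.0400 = 205.99 A, so P_out = 8.2396 × 205.99 = 1697.3 W.
All ideal ⇒ P_in = P_out, so I_supply = 1697.3/120 = 14.1 A.

I_supply ≈ 14.1 A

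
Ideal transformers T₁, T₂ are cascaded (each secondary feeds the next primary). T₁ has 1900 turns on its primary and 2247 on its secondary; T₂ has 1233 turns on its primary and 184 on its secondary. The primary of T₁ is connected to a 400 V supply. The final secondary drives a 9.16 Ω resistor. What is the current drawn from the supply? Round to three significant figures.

Secondary of T₁: V = 400.00 × 2247/1900 = 473.05 V.
Secondary of T₂: V = 473.05 × 184/1233 = 70.593 V.
I_load = 70.593/9.16 = 7.7067 A, so P_out = 70.593 × 7.7067 = 544.04 W.
All ideal ⇒ P_in = P_out, so I_supply = 544.04/400 = 1.36 A.

I_supply ≈ 1.36 A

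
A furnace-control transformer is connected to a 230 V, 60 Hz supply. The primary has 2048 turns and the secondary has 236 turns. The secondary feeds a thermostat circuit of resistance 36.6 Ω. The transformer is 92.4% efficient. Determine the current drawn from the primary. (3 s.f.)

I_p ≈ 0.0903 A

V_s = 230 × 236/2048 = 26.504 V.
I_s = V_s/R = 26.504/36.6 = 0.72415 A.
P_out = V_s I_s = 26.504 × 0.72415 = 19.193 W.
P_in = P_out/η = 19.193/0.924 = 20.771 W.
I_p = P_in/V_p = 20.771/230 = 0.0903 A.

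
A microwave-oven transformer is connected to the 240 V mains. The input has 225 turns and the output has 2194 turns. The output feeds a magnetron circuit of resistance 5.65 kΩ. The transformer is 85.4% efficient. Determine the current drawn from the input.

V_out = 240 × 2194/225 = 2340.3 V.
I_out = V_out/R = 2340.3/5650 = 0.41421 A.
P_out = V_out I_out = 2340.3 × 0.41421 = 969.35 W.
P_in = P_out/η = 969.35/0.854 = 1135.1 W.
I_in = P_in/V_in = 1135.1/240 = 4.73 A.

I_in ≈ 4.73 A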